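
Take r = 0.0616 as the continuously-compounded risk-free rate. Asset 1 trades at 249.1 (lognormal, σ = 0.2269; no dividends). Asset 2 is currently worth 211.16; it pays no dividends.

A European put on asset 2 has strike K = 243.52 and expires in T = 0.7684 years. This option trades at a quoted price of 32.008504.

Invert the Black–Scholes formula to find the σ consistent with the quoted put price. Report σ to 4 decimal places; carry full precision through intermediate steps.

sigma = 0.2546

At σ = 0.2546 the Black–Scholes value reproduces the quote:
σ√T = 0.2546·√0.7684 = 0.223178
d₁ = (ln(S/K) + (r+σ²/2)T) / (σ√T) = (ln(211.16/243.52) + (0.0616+0.2546²/2)·0.7684) / 0.223178 = (-0.142583 + 0.072238) / 0.223178 = -0.315197
d₂ = d₁ − σ√T = -0.315197 − 0.223178 = -0.538376
e^{−rT} = 0.953769
N(−d₁) = 0.623694,  N(−d₂) = 0.704841
V = K·e^{−rT}·N(−d₂) − S·N(−d₁) = 163.707741 − 131.699236 = 32.008504 (equal to the quote); since ∂V/∂σ > 0 for all σ, the implied volatility is unique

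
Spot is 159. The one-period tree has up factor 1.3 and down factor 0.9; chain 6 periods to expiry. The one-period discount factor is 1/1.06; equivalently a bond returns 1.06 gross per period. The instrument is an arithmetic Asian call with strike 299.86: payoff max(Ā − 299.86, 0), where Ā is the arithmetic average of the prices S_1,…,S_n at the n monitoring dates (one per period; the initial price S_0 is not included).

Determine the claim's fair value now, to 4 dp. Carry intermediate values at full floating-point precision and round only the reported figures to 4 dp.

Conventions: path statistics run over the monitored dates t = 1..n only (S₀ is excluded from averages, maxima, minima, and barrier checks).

No-arbitrage gives p* = (R−d)/(u−d) = 0.4000: enumerate every path, weight its payoff by its p*-probability, and discount by R^6.
Enumerate all 2^6 = 64 price paths (U = up ×1.3, D = down ×0.9); each path with k up-moves has probability p*^k·(1−p*)^(6−k).
DDDDDD: Ā=111.7513, payoff=0.0000, prob=0.046656
UDDDDD: Ā=161.4186, payoff=0.0000, prob=0.031104
DUDDDD: Ā=150.8186, payoff=0.0000, prob=0.031104
UUDDDD: Ā=217.8491, payoff=0.0000, prob=0.020736
DDUDDD: Ā=141.2786, payoff=0.0000, prob=0.031104
UDUDDD: Ā=204.0691, payoff=0.0000, prob=0.020736
DUUDDD: Ā=193.4691, payoff=0.0000, prob=0.020736
UUUDDD: Ā=279.4553, payoff=0.0000, prob=0.013824
DDDUDD: Ā=132.6926, payoff=0.0000, prob=0.031104
UDDUDD: Ā=191.6671, payoff=0.0000, prob=0.020736
DUDUDD: Ā=181.0671, payoff=0.0000, prob=0.020736
UUDUDD: Ā=261.5413, payoff=0.0000, prob=0.013824
DDUUDD: Ā=171.5271, payoff=0.0000, prob=0.020736
UDUUDD: Ā=247.7613, payoff=0.0000, prob=0.013824
DUUUDD: Ā=237.1613, payoff=0.0000, prob=0.013824
UUUUDD: Ā=342.5663, payoff=42.7063, prob=0.009216
DDDDUD: Ā=124.9652, payoff=0.0000, prob=0.031104
UDDDUD: Ā=180.5053, payoff=0.0000, prob=0.020736
DUDDUD: Ā=169.9053, payoff=0.0000, prob=0.020736
UUDDUD: Ā=245.4187, payoff=0.0000, prob=0.013824
DDUDUD: Ā=160.3653, payoff=0.0000, prob=0.020736
UDUDUD: Ā=231.6387, payoff=0.0000, prob=0.013824
DUUDUD: Ā=221.0387, payoff=0.0000, prob=0.013824
UUUDUD: Ā=319.2781, payoff=19.4181, prob=0.009216
DDDUUD: Ā=151.7793, payoff=0.0000, prob=0.020736
UDDUUD: Ā=219.2367, payoff=0.0000, prob=0.013824
DUDUUD: Ā=208.6367, payoff=0.0000, prob=0.013824
UUDUUD: Ā=301.3641, payoff=1.5041, prob=0.009216
DDUUUD: Ā=199.0967, payoff=0.0000, prob=0.013824
UDUUUD: Ā=287.5841, payoff=0.0000, prob=0.009216
DUUUUD: Ā=276.9841, payoff=0.0000, prob=0.009216
UUUUUD: Ā=400.0882, payoff=100.2282, prob=0.006144
DDDDDU: Ā=118.0105, payoff=0.0000, prob=0.031104
UDDDDU: Ā=170.4596, payoff=0.0000, prob=0.020736
DUDDDU: Ā=159.8596, payoff=0.0000, prob=0.020736
UUDDDU: Ā=230.9084, payoff=0.0000, prob=0.013824
DDUDDU: Ā=150.3196, payoff=0.0000, prob=0.020736
UDUDDU: Ā=217.1284, payoff=0.0000, prob=0.013824
DUUDDU: Ā=206.5284, payoff=0.0000, prob=0.013824
UUUDDU: Ā=298.3187, payoff=0.0000, prob=0.009216
DDDUDU: Ā=141.7336, payoff=0.0000, prob=0.020736
UDDUDU: Ā=204.7264, payoff=0.0000, prob=0.013824
DUDUDU: Ā=194.1264, payoff=0.0000, prob=0.013824
UUDUDU: Ā=280.4047, payoff=0.0000, prob=0.009216
DDUUDU: Ā=184.5864, payoff=0.0000, prob=0.013824
UDUUDU: Ā=266.6247, payoff=0.0000, prob=0.009216
DUUUDU: Ā=256.0247, payoff=0.0000, prob=0.009216
UUUUDU: Ā=369.8135, payoff=69.9535, prob=0.006144
DDDDUU: Ā=134.0062, payoff=0.0000, prob=0.020736
UDDDUU: Ā=193.5646, payoff=0.0000, prob=0.013824
DUDDUU: Ā=182.9646, payoff=0.0000, prob=0.013824
UUDDUU: Ā=264.2821, payoff=0.0000, prob=0.009216
DDUDUU: Ā=173.4246, payoff=0.0000, prob=0.013824
UDUDUU: Ā=250.5021, payoff=0.0000, prob=0.009216
DUUDUU: Ā=239.9021, payoff=0.0000, prob=0.009216
UUUDUU: Ā=346.5253, payoff=46.6653, prob=0.006144
DDDUUU: Ā=164.8386, payoff=0.0000, prob=0.013824
UDDUUU: Ā=238.1001, payoff=0.0000, prob=0.009216
DUDUUU: Ā=227.5001, payoff=0.0000, prob=0.009216
UUDUUU: Ā=328.6113, payoff=28.7513, prob=0.006144
DDUUUU: Ā=217.9601, payoff=0.0000, prob=0.009216
UDUUUU: Ā=314.8313, payoff=14.9713, prob=0.006144
DUUUUU: Ā=304.2313, payoff=4.3713, prob=0.006144
UUUUUU: Ā=439.4452, payoff=139.5852, prob=0.004096
Price = Σ prob·payoff / R^6 = 2.785939 / 1.418519 = 1.9640

price = 1.9640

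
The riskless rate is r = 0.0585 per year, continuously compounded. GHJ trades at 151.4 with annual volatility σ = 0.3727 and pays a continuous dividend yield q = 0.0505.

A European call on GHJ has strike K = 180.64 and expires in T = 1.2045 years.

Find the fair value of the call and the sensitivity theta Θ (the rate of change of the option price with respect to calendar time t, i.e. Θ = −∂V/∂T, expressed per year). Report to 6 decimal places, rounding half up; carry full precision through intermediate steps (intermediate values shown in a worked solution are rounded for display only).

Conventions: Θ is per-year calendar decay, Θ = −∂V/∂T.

price = 14.276204
Θ = -9.095145

σ√T = 0.3727·√1.2045 = 0.409037
d₁ = (ln(S/K) + (r−q+σ²/2)T) / (σ√T) = (ln(151.4/180.64) + (0.0585−0.0505+0.3727²/2)·1.2045) / 0.409037 = (-0.176581 + 0.093292) / 0.409037 = -0.203622
d₂ = d₁ − σ√T = -0.203622 − 0.409037 = -0.612659
e^{−rT} = 0.931962
e^{−qT} = 0.940986
N(d₁) = 0.419324,  N(d₂) = 0.270051
Call price V = S·e^{−qT}·N(d₁) − K·e^{−rT}·N(d₂) = 59.739151 − 45.462947 = 14.276204
φ(d₁) = (1/√(2π))·e^{−d₁²/2} = 0.390757
Θ = −S·e^{−qT}·φ(d₁)·σ/(2√T) + q·S·e^{−qT}·N(d₁) − r·K·e^{−rT}·N(d₂) = −9.452390 + 3.016827 − 2.659582 = -9.095145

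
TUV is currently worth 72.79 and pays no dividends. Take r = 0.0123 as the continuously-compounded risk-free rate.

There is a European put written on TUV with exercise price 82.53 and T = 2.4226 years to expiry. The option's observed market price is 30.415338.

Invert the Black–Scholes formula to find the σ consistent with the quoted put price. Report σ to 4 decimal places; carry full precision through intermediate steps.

sigma = 0.5798

At σ = 0.5798 the Black–Scholes value reproduces the quote:
σ√T = 0.5798·√2.4226 = 0.902442
d₁ = (ln(S/K) + (r+σ²/2)T) / (σ√T) = (ln(72.79/82.53) + (0.0123+0.5798²/2)·2.4226) / 0.902442 = (-0.125583 + 0.436998) / 0.902442 = 0.345081
d₂ = d₁ − σ√T = 0.345081 − 0.902442 = -0.557361
e^{−rT} = 0.970642
N(−d₁) = 0.365017,  N(−d₂) = 0.711360
V = K·e^{−rT}·N(−d₂) − S·N(−d₁) = 56.984918 − 26.569580 = 30.415338 (matching the quote); vega is positive throughout, so no other σ reproduces this price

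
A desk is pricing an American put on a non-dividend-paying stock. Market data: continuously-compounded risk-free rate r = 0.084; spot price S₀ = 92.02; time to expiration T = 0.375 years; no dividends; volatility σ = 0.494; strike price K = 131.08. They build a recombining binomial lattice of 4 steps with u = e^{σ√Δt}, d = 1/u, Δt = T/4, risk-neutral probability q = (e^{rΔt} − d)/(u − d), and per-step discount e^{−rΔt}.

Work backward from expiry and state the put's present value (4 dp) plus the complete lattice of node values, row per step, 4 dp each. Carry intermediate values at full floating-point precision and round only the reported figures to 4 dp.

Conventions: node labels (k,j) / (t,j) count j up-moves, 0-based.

Δt=0.09375  u=1.16329  d=0.85963  q=0.48829  discount=0.99216
step 4 (expiry): payoffs max(K−S,0) = 80.8314 63.0809 39.0600 6.5536 0.0000
k=3: (k=3,j=0): S=58.4539, K−S=72.6261, hold=71.5979 ⇒ V=72.6261 exercise | (k=3,j=1): S=79.1029, K−S=51.9771, hold=50.9489 ⇒ V=51.9771 exercise | (k=3,j=2): S=107.0464, K−S=24.0336, hold=23.0054 ⇒ V=24.0336 exercise | (k=3,j=3): S=144.8609, K−S=0.0000, hold=3.3272 ⇒ V=3.3272 continue
k=2: (k=2,j=0): S=67.9991, K−S=63.0809, hold=62.0527 ⇒ V=63.0809 exercise | (k=2,j=1): S=92.0200, K−S=39.0600, hold=38.0318 ⇒ V=39.0600 exercise | (k=2,j=2): S=124.5264, K−S=6.5536, hold=13.8136 ⇒ V=13.8136 continue
k=1: (k=1,j=0): S=79.1029, K−S=51.9771, hold=50.9489 ⇒ V=51.9771 exercise | (k=1,j=1): S=107.0464, K−S=24.0336, hold=26.5227 ⇒ V=26.5227 continue
k=0: (k=0,j=0): S=92.0200, K−S=39.0600, hold=39.2376 ⇒ V=39.2376 continue

price = 39.2376
tree:
39.2376
51.9771 26.5227
63.0809 39.0600 13.8136
72.6261 51.9771 24.0336 3.3272
80.8314 63.0809 39.0600 6.5536 0.0000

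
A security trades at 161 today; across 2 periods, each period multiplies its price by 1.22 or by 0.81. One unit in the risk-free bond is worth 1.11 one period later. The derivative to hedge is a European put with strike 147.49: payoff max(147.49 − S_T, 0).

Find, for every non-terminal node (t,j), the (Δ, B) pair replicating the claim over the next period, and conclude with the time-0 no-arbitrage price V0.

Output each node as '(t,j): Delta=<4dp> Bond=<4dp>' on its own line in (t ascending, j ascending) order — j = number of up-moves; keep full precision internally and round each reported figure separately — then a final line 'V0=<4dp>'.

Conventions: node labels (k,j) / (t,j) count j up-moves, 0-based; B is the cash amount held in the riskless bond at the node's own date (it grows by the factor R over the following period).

The replicating-portfolio and risk-neutral prices coincide; use p* = (1.11−0.81)/(1.22−0.81) = 0.7317 for the latter.
At maturity the claim pays: V(2,0)=41.8579, V(2,1)=0.0000, V(2,2)=0.0000
Node (1,0) S=130.4100: V=(p*·0.0000+(1−p*)·41.8579)/1.11=10.1173; Δ=(0.0000−41.8579)/(159.1002−105.6321)=-0.7829; B=V−Δ·S=112.2097
Node (1,1) S=196.4200: V=(p*·0.0000+(1−p*)·0.0000)/1.11=0.0000; Δ=(0.0000−0.0000)/(239.6324−159.1002)=0.0000; B=V−Δ·S=0.0000
Node (0,0) S=161.0000: V=(p*·0.0000+(1−p*)·10.1173)/1.11=2.4454; Δ=(0.0000−10.1173)/(196.4200−130.4100)=-0.1533; B=V−Δ·S=27.1217
As a check, the time-0 holding Δ(0,0)·S0 + B(0,0) comes to 2.4454 — exactly V0.

(0,0): Delta=-0.1533 Bond=27.1217
(1,0): Delta=-0.7829 Bond=112.2097
(1,1): Delta=0.0000 Bond=0.0000
V0=2.4454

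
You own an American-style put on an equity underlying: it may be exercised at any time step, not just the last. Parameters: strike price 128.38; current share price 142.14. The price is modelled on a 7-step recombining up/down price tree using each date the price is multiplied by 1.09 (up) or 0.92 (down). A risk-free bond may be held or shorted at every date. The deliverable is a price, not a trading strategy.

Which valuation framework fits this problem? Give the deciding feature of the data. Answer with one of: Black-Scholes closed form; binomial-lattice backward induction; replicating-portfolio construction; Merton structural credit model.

framework: binomial-lattice backward induction

Key observation: the defining feature is the embedded early-exercise option across 7 discrete dates on the spot-142.14 tree; pricing the strike-128.38 put means working backward with an exercise test at every node.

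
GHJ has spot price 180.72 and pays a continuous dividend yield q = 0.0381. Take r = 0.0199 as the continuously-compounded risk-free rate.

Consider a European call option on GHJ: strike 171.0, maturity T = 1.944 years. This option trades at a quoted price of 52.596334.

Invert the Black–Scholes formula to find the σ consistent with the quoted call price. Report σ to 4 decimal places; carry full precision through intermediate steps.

sigma = 0.5653

At σ = 0.5653 the Black–Scholes value reproduces the quote:
σ√T = 0.5653·√1.944 = 0.788183
d₁ = (ln(S/K) + (r−q+σ²/2)T) / (σ√T) = (ln(180.72/171.0) + (0.0199−0.0381+0.5653²/2)·1.944) / 0.788183 = (0.055285 + 0.275235) / 0.788183 = 0.419345
d₂ = d₁ − σ√T = 0.419345 − 0.788183 = -0.368838
e^{−rT} = 0.962053
e^{−qT} = 0.928610
N(d₁) = 0.662518,  N(d₂) = 0.356124
V = S·e^{−qT}·N(d₁) − K·e^{−rT}·N(d₂) = 111.182726 − 58.586393 = 52.596334 (matching the quote); vega is positive throughout, so no other σ reproduces this price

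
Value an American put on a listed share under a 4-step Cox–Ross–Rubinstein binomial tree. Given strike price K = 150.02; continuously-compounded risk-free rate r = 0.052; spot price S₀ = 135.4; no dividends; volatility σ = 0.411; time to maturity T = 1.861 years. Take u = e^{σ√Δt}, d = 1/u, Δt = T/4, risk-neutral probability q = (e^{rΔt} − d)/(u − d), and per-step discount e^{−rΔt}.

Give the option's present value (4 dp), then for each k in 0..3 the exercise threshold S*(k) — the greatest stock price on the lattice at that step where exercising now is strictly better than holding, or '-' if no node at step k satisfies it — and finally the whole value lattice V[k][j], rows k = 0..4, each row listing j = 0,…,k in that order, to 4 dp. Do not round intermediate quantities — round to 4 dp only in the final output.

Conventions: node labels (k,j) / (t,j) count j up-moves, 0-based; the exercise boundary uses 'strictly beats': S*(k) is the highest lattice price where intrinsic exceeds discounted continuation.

price = 33.3356
boundary = - - 77.2891 102.2983
tree:
33.3356
50.3188 16.1741
72.7309 27.9984 3.8616
91.6260 47.7217 7.5137 0.0000
105.9018 72.7309 14.6200 0.0000 0.0000

Δt=0.46525, u=1.32358, d=0.75553, q=0.47348, disc=e^(-rΔt)=0.97610
k=4 terminal: V=max(K-S,0) → 105.9018 72.7309 14.6200 0.0000 0.0000
k=3: j=0 S=58.3940 intr=91.6260 cont=88.0401 V=91.6260[EX]; j=1 S=102.2983 intr=47.7217 cont=44.1358 V=47.7217[EX]; j=2 S=179.2127 intr=0.0000 cont=7.5137 V=7.5137[hold]; j=3 S=313.9561 intr=0.0000 cont=0.0000 V=0.0000[hold]  S*(3)=102.2983
k=2: j=0 S=77.2891 intr=72.7309 cont=69.1450 V=72.7309[EX]; j=1 S=135.4000 intr=14.6200 cont=27.9984 V=27.9984[hold]; j=2 S=237.2023 intr=0.0000 cont=3.8616 V=3.8616[hold]  S*(2)=77.2891
k=1: j=0 S=102.2983 intr=47.7217 cont=50.3188 V=50.3188[hold]; j=1 S=179.2127 intr=0.0000 cont=16.1741 V=16.1741[hold]  S*(1)=-
k=0: j=0 S=135.4000 intr=14.6200 cont=33.3356 V=33.3356[hold]  S*(0)=-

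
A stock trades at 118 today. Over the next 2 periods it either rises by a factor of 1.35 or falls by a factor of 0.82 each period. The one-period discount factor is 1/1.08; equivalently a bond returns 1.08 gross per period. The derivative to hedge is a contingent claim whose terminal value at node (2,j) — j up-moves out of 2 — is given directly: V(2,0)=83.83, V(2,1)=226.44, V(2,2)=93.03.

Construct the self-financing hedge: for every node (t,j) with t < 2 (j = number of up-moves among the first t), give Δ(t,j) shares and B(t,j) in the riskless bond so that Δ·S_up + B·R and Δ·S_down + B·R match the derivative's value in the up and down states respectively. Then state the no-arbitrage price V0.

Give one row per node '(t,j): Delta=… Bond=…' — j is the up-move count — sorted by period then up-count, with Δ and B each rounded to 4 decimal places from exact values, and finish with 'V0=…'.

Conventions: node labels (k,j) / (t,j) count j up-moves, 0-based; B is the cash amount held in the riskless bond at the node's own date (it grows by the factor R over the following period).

(0,0): Delta=0.1067 Bond=122.2941
(1,0): Delta=2.7809 Bond=-126.6777
(1,1): Delta=-1.5801 Bond=400.7851
V0=134.8797

Since d<R<u, set p* = (R−d)/(u−d) = 0.4906; price each node as the discounted p*-expectation of its children.
At maturity the claim pays: V(2,0)=83.8300, V(2,1)=226.4400, V(2,2)=93.0300
Node (1,0) S=96.7600: V=(p*·226.4400+(1−p*)·83.8300)/1.08=142.3978; Δ=(226.4400−83.8300)/(130.6260−79.3432)=2.7809; B=V−Δ·S=-126.6777
Node (1,1) S=159.3000: V=(p*·93.0300+(1−p*)·226.4400)/1.08=149.0681; Δ=(93.0300−226.4400)/(215.0550−130.6260)=-1.5801; B=V−Δ·S=400.7851
Node (0,0) S=118.0000: V=(p*·149.0681+(1−p*)·142.3978)/1.08=134.8797; Δ=(149.0681−142.3978)/(159.3000−96.7600)=0.1067; B=V−Δ·S=122.2941
Sanity check at the root: Δ(0,0)·S0 + B(0,0) reproduces V0 = 134.8797.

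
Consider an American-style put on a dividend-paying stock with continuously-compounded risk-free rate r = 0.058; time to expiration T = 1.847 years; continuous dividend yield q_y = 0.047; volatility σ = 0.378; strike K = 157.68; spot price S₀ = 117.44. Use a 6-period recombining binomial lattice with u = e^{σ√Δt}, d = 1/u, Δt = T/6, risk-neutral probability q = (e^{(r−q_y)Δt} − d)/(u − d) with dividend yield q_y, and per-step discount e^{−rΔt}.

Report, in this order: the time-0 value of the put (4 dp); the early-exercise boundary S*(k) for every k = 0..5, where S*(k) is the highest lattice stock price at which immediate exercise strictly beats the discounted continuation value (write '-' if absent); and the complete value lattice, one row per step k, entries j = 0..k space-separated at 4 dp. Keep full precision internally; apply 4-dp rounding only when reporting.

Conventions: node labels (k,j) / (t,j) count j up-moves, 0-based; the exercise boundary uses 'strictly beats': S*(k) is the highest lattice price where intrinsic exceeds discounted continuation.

price = 48.5810
boundary = - - 77.2061 95.2212 77.2061 95.2212
tree:
48.5810
63.6112 32.5551
80.4739 45.9912 17.7991
95.0807 62.4588 28.1467 6.1475
106.9241 80.4739 43.0205 11.4997 0.0000
116.5267 95.0807 62.4588 21.5116 0.0000 0.0000
124.3126 106.9241 80.4739 40.2400 0.0000 0.0000 0.0000

Δt=0.30783, u=1.23334, d=0.81081, q=0.45579, disc=e^(-rΔt)=0.98230
k=6 terminal: V=max(K-S,0) → 124.3126 106.9241 80.4739 40.2400 0.0000 0.0000 0.0000
k=5: j=0 S=41.1533 intr=116.5267 cont=114.3275 V=116.5267[EX]; j=1 S=62.5993 intr=95.0807 cont=93.1896 V=95.0807[EX]; j=2 S=95.2212 intr=62.4588 cont=61.0362 V=62.4588[EX]; j=3 S=144.8433 intr=12.8367 cont=21.5116 V=21.5116[hold]; j=4 S=220.3246 intr=0.0000 cont=0.0000 V=0.0000[hold]; j=5 S=335.1409 intr=0.0000 cont=0.0000 V=0.0000[hold]  S*(5)=95.2212
k=4: j=0 S=50.7559 intr=106.9241 cont=104.8628 V=106.9241[EX]; j=1 S=77.2061 intr=80.4739 cont=78.7926 V=80.4739[EX]; j=2 S=117.4400 intr=40.2400 cont=43.0205 V=43.0205[hold]; j=3 S=178.6408 intr=0.0000 cont=11.4997 V=11.4997[hold]; j=4 S=271.7348 intr=0.0000 cont=0.0000 V=0.0000[hold]  S*(4)=77.2061
k=3: j=0 S=62.5993 intr=95.0807 cont=93.1896 V=95.0807[EX]; j=1 S=95.2212 intr=62.4588 cont=62.2812 V=62.4588[EX]; j=2 S=144.8433 intr=12.8367 cont=28.1467 V=28.1467[hold]; j=3 S=220.3246 intr=0.0000 cont=6.1475 V=6.1475[hold]  S*(3)=95.2212
k=2: j=0 S=77.2061 intr=80.4739 cont=78.7926 V=80.4739[EX]; j=1 S=117.4400 intr=40.2400 cont=45.9912 V=45.9912[hold]; j=2 S=178.6408 intr=0.0000 cont=17.7991 V=17.7991[hold]  S*(2)=77.2061
k=1: j=0 S=95.2212 intr=62.4588 cont=63.6112 V=63.6112[hold]; j=1 S=144.8433 intr=12.8367 cont=32.5551 V=32.5551[hold]  S*(1)=-
k=0: j=0 S=117.4400 intr=40.2400 cont=48.5810 V=48.5810[hold]  S*(0)=-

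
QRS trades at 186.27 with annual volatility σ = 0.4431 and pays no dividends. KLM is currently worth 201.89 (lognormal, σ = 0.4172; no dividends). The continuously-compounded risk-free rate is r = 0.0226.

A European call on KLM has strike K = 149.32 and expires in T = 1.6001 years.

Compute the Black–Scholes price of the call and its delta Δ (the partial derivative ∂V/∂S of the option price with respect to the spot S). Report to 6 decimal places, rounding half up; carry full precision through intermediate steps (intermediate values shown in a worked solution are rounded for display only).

σ√T = 0.4172·√1.6001 = 0.527737
d₁ = (ln(S/K) + (r+σ²/2)T) / (σ√T) = (ln(201.89/149.32) + (0.0226+0.4172²/2)·1.6001) / 0.527737 = (0.301631 + 0.175416) / 0.527737 = 0.903948
d₂ = d₁ − σ√T = 0.903948 − 0.527737 = 0.376210
e^{−rT} = 0.964484
N(d₁) = 0.816988,  N(d₂) = 0.646620
Call price V = S·N(d₁) − K·e^{−rT}·N(d₂) = 164.941792 − 93.124049 = 71.817744
Δ = N(d₁) = 0.816988

price = 71.817744
Δ = 0.816988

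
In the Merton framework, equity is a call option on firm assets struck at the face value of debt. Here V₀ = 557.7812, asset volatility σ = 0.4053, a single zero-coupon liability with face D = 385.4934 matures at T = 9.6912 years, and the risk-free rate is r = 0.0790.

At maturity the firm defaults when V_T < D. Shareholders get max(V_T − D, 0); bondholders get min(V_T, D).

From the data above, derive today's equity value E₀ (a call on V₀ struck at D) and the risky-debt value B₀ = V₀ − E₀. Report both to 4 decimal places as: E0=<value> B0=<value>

E0=414.0397 B0=143.7415

Apply the equity-as-call identities (strike 385.4934, horizon 9.6912 years):
d₁ = [ln(V₀/D) + (r + σ²/2)T] / (σ√T)
   = [ln(557.7812/385.4934) + (0.0790 + 0.5·0.4053²)·9.6912] / (0.4053·√9.6912)
   = [0.369443 + 1.561582] / 1.261727 = 1.530462
d₂ = d₁ − σ√T = 1.530462 − 1.261727 = 0.268735
N(d₁) = 0.937049,  N(d₂) = 0.605933,  e^(−rT) = 0.465053
E₀ = V₀·N(d₁) − D·e^(−rT)·N(d₂)
   = 557.7812·0.937049 − 385.4934·0.465053·0.605933 = 414.039706
B₀ = V₀ − E₀ = 557.7812 − 414.039706 = 143.741494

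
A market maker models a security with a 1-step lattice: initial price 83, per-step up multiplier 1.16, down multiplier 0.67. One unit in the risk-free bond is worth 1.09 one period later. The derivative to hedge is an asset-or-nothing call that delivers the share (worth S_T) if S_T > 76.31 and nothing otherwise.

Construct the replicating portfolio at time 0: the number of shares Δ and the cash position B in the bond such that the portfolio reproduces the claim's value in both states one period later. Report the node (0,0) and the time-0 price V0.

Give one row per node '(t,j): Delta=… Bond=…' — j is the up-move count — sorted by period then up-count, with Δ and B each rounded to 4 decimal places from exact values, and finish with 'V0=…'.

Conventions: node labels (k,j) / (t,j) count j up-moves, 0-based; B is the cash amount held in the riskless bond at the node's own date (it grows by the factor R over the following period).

Risk-neutral probability p* = (R−d)/(u−d) = (1.09−0.67)/(1.16−0.67) = 0.8571.
Expiry values: V(1,0)=0.0000, V(1,1)=96.2800
(0,0): S=83.0000. Δ = (V_up−V_dn)/(S_up−S_dn) = (96.2800−0.0000)/(96.2800−55.6100) = 2.3673. V = [p*·96.2800 + (1−p*)·0.0000]/1.09 = 75.7117. B = V − Δ·S = -120.7781.
As a check, the time-0 holding Δ(0,0)·S0 + B(0,0) comes to 75.7117 — exactly V0.

(0,0): Delta=2.3673 Bond=-120.7781
V0=75.7117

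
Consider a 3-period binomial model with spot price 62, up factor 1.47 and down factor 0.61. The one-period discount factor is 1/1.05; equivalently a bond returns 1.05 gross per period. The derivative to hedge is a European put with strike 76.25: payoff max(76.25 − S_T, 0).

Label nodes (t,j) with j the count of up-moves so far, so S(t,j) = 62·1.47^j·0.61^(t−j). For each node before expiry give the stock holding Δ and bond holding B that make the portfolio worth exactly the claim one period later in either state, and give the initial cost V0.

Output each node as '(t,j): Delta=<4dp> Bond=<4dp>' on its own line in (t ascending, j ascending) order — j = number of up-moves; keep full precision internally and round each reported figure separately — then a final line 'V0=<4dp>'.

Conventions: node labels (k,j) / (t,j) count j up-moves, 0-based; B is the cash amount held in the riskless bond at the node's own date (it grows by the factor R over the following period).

(0,0): Delta=-0.4404 Bond=46.9494
(1,0): Delta=-0.9180 Bond=67.3588
(1,1): Delta=-0.2512 Bond=32.0560
(2,0): Delta=-1.0000 Bond=72.6190
(2,1): Delta=-0.8855 Bond=68.9204
(2,2): Delta=0.0000 Bond=0.0000
V0=19.6446

Under the risk-neutral measure, an up-move has probability p* = (R−d)/(u−d) = 0.5116 and values discount at R = 1.05.
Payoffs at expiry: V(3,0)=62.1772, V(3,1)=42.3368, V(3,2)=0.0000, V(3,3)=0.0000
Node (2,0) S=23.0702: V=(p*·42.3368+(1−p*)·62.1772)/1.05=49.5488; Δ=(42.3368−62.1772)/(33.9132−14.0728)=-1.0000; B=V−Δ·S=72.6190
Node (2,1) S=55.5954: V=(p*·0.0000+(1−p*)·42.3368)/1.05=19.6915; Δ=(0.0000−42.3368)/(81.7252−33.9132)=-0.8855; B=V−Δ·S=68.9204
Node (2,2) S=133.9758: V=(p*·0.0000+(1−p*)·0.0000)/1.05=0.0000; Δ=(0.0000−0.0000)/(196.9444−81.7252)=0.0000; B=V−Δ·S=0.0000
Node (1,0) S=37.8200: V=(p*·19.6915+(1−p*)·49.5488)/1.05=32.6410; Δ=(19.6915−49.5488)/(55.5954−23.0702)=-0.9180; B=V−Δ·S=67.3588
Node (1,1) S=91.1400: V=(p*·0.0000+(1−p*)·19.6915)/1.05=9.1589; Δ=(0.0000−19.6915)/(133.9758−55.5954)=-0.2512; B=V−Δ·S=32.0560
Node (0,0) S=62.0000: V=(p*·9.1589+(1−p*)·32.6410)/1.05=19.6446; Δ=(9.1589−32.6410)/(91.1400−37.8200)=-0.4404; B=V−Δ·S=46.9494
Sanity check at the root: Δ(0,0)·S0 + B(0,0) reproduces V0 = 19.6446.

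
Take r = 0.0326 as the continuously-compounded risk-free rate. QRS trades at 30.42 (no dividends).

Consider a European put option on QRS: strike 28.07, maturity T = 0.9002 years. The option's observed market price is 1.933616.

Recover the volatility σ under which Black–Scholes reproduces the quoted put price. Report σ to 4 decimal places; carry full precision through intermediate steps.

sigma = 0.3013

At σ = 0.3013 the Black–Scholes value reproduces the quote:
σ√T = 0.3013·√0.9002 = 0.285870
d₁ = (ln(S/K) + (r+σ²/2)T) / (σ√T) = (ln(30.42/28.07) + (0.0326+0.3013²/2)·0.9002) / 0.285870 = (0.080399 + 0.070207) / 0.285870 = 0.526835
d₂ = d₁ − σ√T = 0.526835 − 0.285870 = 0.240965
e^{−rT} = 0.971080
N(−d₁) = 0.299154,  N(−d₂) = 0.404791
V = K·e^{−rT}·N(−d₂) − S·N(−d₁) = 11.033886 − 9.100270 = 1.933616 (the quoted price), and the Black–Scholes price is strictly increasing in σ, so σ is unique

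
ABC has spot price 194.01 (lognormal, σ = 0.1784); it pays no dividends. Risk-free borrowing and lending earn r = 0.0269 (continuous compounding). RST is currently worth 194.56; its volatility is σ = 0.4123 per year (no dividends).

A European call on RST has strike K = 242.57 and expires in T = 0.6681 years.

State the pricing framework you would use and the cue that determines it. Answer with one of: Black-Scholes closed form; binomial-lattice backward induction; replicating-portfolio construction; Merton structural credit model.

framework: Black-Scholes closed form

Key observation: with RST following a GBM at constant σ and r, the European call struck at 242.57 prices in closed form — nothing here needs a stepwise model or a balance sheet.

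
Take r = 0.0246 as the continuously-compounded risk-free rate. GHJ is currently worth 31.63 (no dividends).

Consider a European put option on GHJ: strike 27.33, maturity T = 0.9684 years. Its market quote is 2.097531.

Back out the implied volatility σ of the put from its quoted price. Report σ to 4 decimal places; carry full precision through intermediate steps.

sigma = 0.3613

At σ = 0.3613 the Black–Scholes value reproduces the quote:
σ√T = 0.3613·√0.9684 = 0.355546
d₁ = (ln(S/K) + (r+σ²/2)T) / (σ√T) = (ln(31.63/27.33) + (0.0246+0.3613²/2)·0.9684) / 0.355546 = (0.146121 + 0.087029) / 0.355546 = 0.655753
d₂ = d₁ − σ√T = 0.655753 − 0.355546 = 0.300207
e^{−rT} = 0.976459
N(−d₁) = 0.255992,  N(−d₂) = 0.382010
V = K·e^{−rT}·N(−d₂) − S·N(−d₁) = 10.194545 − 8.097015 = 2.097531 (equal to the quote); since ∂V/∂σ > 0 for all σ, the implied volatility is unique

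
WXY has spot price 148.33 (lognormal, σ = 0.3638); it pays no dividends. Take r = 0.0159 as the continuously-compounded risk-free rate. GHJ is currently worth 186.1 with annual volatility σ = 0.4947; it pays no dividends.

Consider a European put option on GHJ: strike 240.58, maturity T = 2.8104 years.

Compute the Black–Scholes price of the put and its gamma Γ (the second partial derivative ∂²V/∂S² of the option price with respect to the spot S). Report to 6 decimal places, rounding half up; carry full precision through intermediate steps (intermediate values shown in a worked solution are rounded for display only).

price = 90.950060
Γ = 0.002552

σ√T = 0.4947·√2.8104 = 0.829327
d₁ = (ln(S/K) + (r+σ²/2)T) / (σ√T) = (ln(186.1/240.58) + (0.0159+0.4947²/2)·2.8104) / 0.829327 = (-0.256769 + 0.388577) / 0.829327 = 0.158935
d₂ = d₁ − σ√T = 0.158935 − 0.829327 = -0.670393
e^{−rT} = 0.956298
N(−d₁) = 0.436860,  N(−d₂) = 0.748696
Put price V = K·e^{−rT}·N(−d₂) − S·N(−d₁) = 172.249747 − 81.299687 = 90.950060
φ(d₁) = (1/√(2π))·e^{−d₁²/2} = 0.393935
Γ = φ(d₁) / (S·σ·√T) = 0.002552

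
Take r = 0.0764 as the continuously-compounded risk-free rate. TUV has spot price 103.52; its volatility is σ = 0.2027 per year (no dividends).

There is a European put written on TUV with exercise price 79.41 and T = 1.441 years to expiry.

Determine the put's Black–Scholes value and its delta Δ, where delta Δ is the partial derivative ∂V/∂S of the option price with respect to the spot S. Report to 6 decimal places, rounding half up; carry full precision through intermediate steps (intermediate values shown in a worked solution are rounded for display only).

σ√T = 0.2027·√1.441 = 0.243324
d₁ = (ln(S/K) + (r+σ²/2)T) / (σ√T) = (ln(103.52/79.41) + (0.0764+0.2027²/2)·1.441) / 0.243324 = (0.265141 + 0.139696) / 0.243324 = 1.663772
d₂ = d₁ − σ√T = 1.663772 − 0.243324 = 1.420447
e^{−rT} = 0.895751
N(−d₁) = 0.048079,  N(−d₂) = 0.077739
Put price V = K·e^{−rT}·N(−d₂) − S·N(−d₁) = 5.529684 − 4.977141 = 0.552542
Δ = −N(−d₁) = -0.048079

price = 0.552542
Δ = -0.048079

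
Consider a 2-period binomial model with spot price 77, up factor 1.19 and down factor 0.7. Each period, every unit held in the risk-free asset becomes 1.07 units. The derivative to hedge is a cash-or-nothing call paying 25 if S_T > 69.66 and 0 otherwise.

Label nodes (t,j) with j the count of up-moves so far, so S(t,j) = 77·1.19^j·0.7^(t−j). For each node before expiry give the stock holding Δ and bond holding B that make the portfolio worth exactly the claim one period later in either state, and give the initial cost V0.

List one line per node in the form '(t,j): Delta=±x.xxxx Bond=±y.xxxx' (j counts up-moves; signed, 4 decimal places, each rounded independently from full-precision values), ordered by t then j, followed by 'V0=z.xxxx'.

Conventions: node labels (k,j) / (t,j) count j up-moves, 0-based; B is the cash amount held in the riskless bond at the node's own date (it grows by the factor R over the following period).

(0,0): Delta=0.4676 Bond=-23.5548
(1,0): Delta=0.0000 Bond=0.0000
(1,1): Delta=0.5568 Bond=-33.3778
V0=12.4504

Risk-neutral probability p* = (R−d)/(u−d) = (1.07−0.7)/(1.19−0.7) = 0.7551.
Expiry values: V(2,0)=0.0000, V(2,1)=0.0000, V(2,2)=25.0000
  t=1,j=0: stock 53.9000 → up 64.1410 (V=0.0000), down 37.7300 (V=0.0000). Price 0.0000; hedge Δ=0.0000, bond B=0.0000.
  t=1,j=1: stock 91.6300 → up 109.0397 (V=25.0000), down 64.1410 (V=0.0000). Price 17.6426; hedge Δ=0.5568, bond B=-33.3778.
  t=0,j=0: stock 77.0000 → up 91.6300 (V=17.6426), down 53.9000 (V=0.0000). Price 12.4504; hedge Δ=0.4676, bond B=-23.5548.
As a check, the time-0 holding Δ(0,0)·S0 + B(0,0) comes to 12.4504 — exactly V0.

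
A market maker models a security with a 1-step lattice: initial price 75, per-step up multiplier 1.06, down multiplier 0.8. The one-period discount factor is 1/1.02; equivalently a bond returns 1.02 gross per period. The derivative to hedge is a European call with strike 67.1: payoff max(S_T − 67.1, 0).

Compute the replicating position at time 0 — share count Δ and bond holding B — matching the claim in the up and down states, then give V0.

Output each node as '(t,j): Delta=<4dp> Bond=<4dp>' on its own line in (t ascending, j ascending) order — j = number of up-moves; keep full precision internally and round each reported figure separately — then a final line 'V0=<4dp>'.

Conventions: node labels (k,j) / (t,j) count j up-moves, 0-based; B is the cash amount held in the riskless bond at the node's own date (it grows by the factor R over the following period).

(0,0): Delta=0.6359 Bond=-37.4057
V0=10.2866

Risk-neutral probability p* = (R−d)/(u−d) = (1.02−0.8)/(1.06−0.8) = 0.8462.
Expiry values: V(1,0)=0.0000, V(1,1)=12.4000
  t=0,j=0: stock 75.0000 → up 79.5000 (V=12.4000), down 60.0000 (V=0.0000). Price 10.2866; hedge Δ=0.6359, bond B=-37.4057.
As a check, the time-0 holding Δ(0,0)·S0 + B(0,0) comes to 10.2866 — exactly V0.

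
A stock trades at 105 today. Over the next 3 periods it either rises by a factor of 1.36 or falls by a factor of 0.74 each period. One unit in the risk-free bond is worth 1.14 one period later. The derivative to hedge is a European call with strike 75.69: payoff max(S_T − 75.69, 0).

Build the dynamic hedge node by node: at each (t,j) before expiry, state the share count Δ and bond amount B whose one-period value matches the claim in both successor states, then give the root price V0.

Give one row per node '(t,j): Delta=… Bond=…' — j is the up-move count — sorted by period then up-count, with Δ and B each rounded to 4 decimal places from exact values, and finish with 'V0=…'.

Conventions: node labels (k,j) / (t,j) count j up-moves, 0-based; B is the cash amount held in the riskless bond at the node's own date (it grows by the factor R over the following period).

(0,0): Delta=0.9507 Bond=-44.9103
(1,0): Delta=0.7859 Bond=-38.3919
(1,1): Delta=1.0000 Bond=-58.2410
(2,0): Delta=0.0703 Bond=-2.6251
(2,1): Delta=1.0000 Bond=-66.3947
(2,2): Delta=1.0000 Bond=-66.3947
V0=54.9108

Since d<R<u, set p* = (R−d)/(u−d) = 0.6452; price each node as the discounted p*-expectation of its children.
Payoffs at expiry: V(3,0)=0.0000, V(3,1)=2.5073, V(3,2)=68.0239, V(3,3)=188.4329
Node (2,0) S=57.4980: V=(p*·2.5073+(1−p*)·0.0000)/1.14=1.4189; Δ=(2.5073−0.0000)/(78.1973−42.5485)=0.0703; B=V−Δ·S=-2.6251
Node (2,1) S=105.6720: V=(p*·68.0239+(1−p*)·2.5073)/1.14=39.2773; Δ=(68.0239−2.5073)/(143.7139−78.1973)=1.0000; B=V−Δ·S=-66.3947
Node (2,2) S=194.2080: V=(p*·188.4329+(1−p*)·68.0239)/1.14=127.8133; Δ=(188.4329−68.0239)/(264.1229−143.7139)=1.0000; B=V−Δ·S=-66.3947
Node (1,0) S=77.7000: V=(p*·39.2773+(1−p*)·1.4189)/1.14=22.6699; Δ=(39.2773−1.4189)/(105.6720−57.4980)=0.7859; B=V−Δ·S=-38.3919
Node (1,1) S=142.8000: V=(p*·127.8133+(1−p*)·39.2773)/1.14=84.5590; Δ=(127.8133−39.2773)/(194.2080−105.6720)=1.0000; B=V−Δ·S=-58.2410
Node (0,0) S=105.0000: V=(p*·84.5590+(1−p*)·22.6699)/1.14=54.9108; Δ=(84.5590−22.6699)/(142.8000−77.7000)=0.9507; B=V−Δ·S=-44.9103
As a check, the time-0 holding Δ(0,0)·S0 + B(0,0) comes to 54.9108 — exactly V0.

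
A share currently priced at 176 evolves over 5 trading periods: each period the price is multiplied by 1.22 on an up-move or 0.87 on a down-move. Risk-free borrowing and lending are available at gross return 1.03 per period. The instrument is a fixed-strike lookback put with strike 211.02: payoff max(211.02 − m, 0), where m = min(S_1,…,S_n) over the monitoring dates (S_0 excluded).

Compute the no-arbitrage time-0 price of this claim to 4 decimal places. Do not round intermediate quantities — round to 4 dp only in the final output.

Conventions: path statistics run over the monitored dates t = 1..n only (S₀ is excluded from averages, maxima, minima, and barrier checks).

No-arbitrage gives p* = (R−d)/(u−d) = 0.4571: enumerate every path, weight its payoff by its p*-probability, and discount by R^5.
Enumerate all 2^5 = 32 price paths (U = up ×1.22, D = down ×0.87); each path with k up-moves has probability p*^k·(1−p*)^(5−k).
DDDDD: m=87.7221, payoff=123.2979, prob=0.047144
UDDDD: m=123.0126, payoff=88.0074, prob=0.039700
DUDDD: m=123.0126, payoff=88.0074, prob=0.039700
UUDDD: m=172.5004, payoff=38.5196, prob=0.033432
DDUDD: m=123.0126, payoff=88.0074, prob=0.039700
UDUDD: m=172.5004, payoff=38.5196, prob=0.033432
DUUDD: m=153.1200, payoff=57.9000, prob=0.033432
UUUDD: m=214.7200, payoff=0.0000, prob=0.028153
DDDUD: m=115.8965, payoff=95.1235, prob=0.039700
UDDUD: m=162.5216, payoff=48.4984, prob=0.033432
DUDUD: m=153.1200, payoff=57.9000, prob=0.033432
UUDUD: m=214.7200, payoff=0.0000, prob=0.028153
DDUUD: m=133.2144, payoff=77.8056, prob=0.033432
UDUUD: m=186.8064, payoff=24.2136, prob=0.028153
DUUUD: m=153.1200, payoff=57.9000, prob=0.028153
UUUUD: m=214.7200, payoff=0.0000, prob=0.023708
DDDDU: m=100.8300, payoff=110.1900, prob=0.039700
UDDDU: m=141.3938, payoff=69.6262, prob=0.033432
DUDDU: m=141.3938, payoff=69.6262, prob=0.033432
UUDDU: m=198.2763, payoff=12.7437, prob=0.028153
DDUDU: m=133.2144, payoff=77.8056, prob=0.033432
UDUDU: m=186.8064, payoff=24.2136, prob=0.028153
DUUDU: m=153.1200, payoff=57.9000, prob=0.028153
UUUDU: m=214.7200, payoff=0.0000, prob=0.023708
DDDUU: m=115.8965, payoff=95.1235, prob=0.033432
UDDUU: m=162.5216, payoff=48.4984, prob=0.028153
DUDUU: m=153.1200, payoff=57.9000, prob=0.028153
UUDUU: m=214.7200, payoff=0.0000, prob=0.023708
DDUUU: m=133.2144, payoff=77.8056, prob=0.028153
UDUUU: m=186.8064, payoff=24.2136, prob=0.023708
DUUUU: m=153.1200, payoff=57.9000, prob=0.023708
UUUUU: m=214.7200, payoff=0.0000, prob=0.019965
Price = Σ prob·payoff / R^5 = 57.666877 / 1.159274 = 49.7440

price = 49.7440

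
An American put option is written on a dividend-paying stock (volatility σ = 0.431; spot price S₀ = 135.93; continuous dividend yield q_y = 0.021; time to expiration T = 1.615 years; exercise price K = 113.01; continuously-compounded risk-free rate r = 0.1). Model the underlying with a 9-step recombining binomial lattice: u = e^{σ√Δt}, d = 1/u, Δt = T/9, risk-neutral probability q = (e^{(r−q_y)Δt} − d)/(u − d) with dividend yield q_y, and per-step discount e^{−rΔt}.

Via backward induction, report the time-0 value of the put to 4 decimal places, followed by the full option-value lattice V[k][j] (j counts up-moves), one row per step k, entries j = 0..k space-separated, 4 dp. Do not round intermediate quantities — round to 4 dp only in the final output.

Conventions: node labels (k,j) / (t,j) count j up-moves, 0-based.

price = 11.4134
tree:
11.4134
17.0763 6.0171
24.8447 9.7256 2.4297
34.9986 15.3294 4.3281 0.5695
47.5239 23.4208 7.5830 1.1444 0.0000
58.4521 34.4067 12.9990 2.2997 0.0000 0.0000
67.5566 47.5239 21.6219 4.6213 0.0000 0.0000 0.0000
75.1418 58.4521 34.4067 9.2867 0.0000 0.0000 0.0000 0.0000
81.4612 67.5566 47.5239 18.6621 0.0000 0.0000 0.0000 0.0000 0.0000
86.7260 75.1418 58.4521 34.4067 0.0000 0.0000 0.0000 0.0000 0.0000 0.0000

Δt=0.17944, u=1.20030, d=0.83312, q=0.49337, disc=e^(-rΔt)=0.98222
k=9 terminal: V=max(K-S,0) → 86.7260 75.1418 58.4521 34.4067 0.0000 0.0000 0.0000 0.0000 0.0000 0.0000
k=8: j=0 S=31.5488 intr=81.4612 cont=79.5700 V=81.4612[EX]; j=1 S=45.4534 intr=67.5566 cont=65.7177 V=67.5566[EX]; j=2 S=65.4861 intr=47.5239 cont=45.7604 V=47.5239[EX]; j=3 S=94.3479 intr=18.6621 cont=17.1216 V=18.6621[EX]; j=4 S=135.9300 intr=0.0000 cont=0.0000 V=0.0000[hold]; j=5 S=195.8386 intr=0.0000 cont=0.0000 V=0.0000[hold]; j=6 S=282.1508 intr=0.0000 cont=0.0000 V=0.0000[hold]; j=7 S=406.5035 intr=0.0000 cont=0.0000 V=0.0000[hold]; j=8 S=585.6623 intr=0.0000 cont=0.0000 V=0.0000[hold]
k=7: j=0 S=37.8682 intr=75.1418 cont=73.2744 V=75.1418[EX]; j=1 S=54.5579 intr=58.4521 cont=56.6475 V=58.4521[EX]; j=2 S=78.6033 intr=34.4067 cont=32.6925 V=34.4067[EX]; j=3 S=113.2462 intr=0.0000 cont=9.2867 V=9.2867[hold]; j=4 S=163.1574 intr=0.0000 cont=0.0000 V=0.0000[hold]; j=5 S=235.0660 intr=0.0000 cont=0.0000 V=0.0000[hold]; j=6 S=338.6669 intr=0.0000 cont=0.0000 V=0.0000[hold]; j=7 S=487.9280 intr=0.0000 cont=0.0000 V=0.0000[hold]
k=6: j=0 S=45.4534 intr=67.5566 cont=65.7177 V=67.5566[EX]; j=1 S=65.4861 intr=47.5239 cont=45.7604 V=47.5239[EX]; j=2 S=94.3479 intr=18.6621 cont=21.6219 V=21.6219[hold]; j=3 S=135.9300 intr=0.0000 cont=4.6213 V=4.6213[hold]; j=4 S=195.8386 intr=0.0000 cont=0.0000 V=0.0000[hold]; j=5 S=282.1508 intr=0.0000 cont=0.0000 V=0.0000[hold]; j=6 S=406.5035 intr=0.0000 cont=0.0000 V=0.0000[hold]
k=5: j=0 S=54.5579 intr=58.4521 cont=56.6475 V=58.4521[EX]; j=1 S=78.6033 intr=34.4067 cont=34.1268 V=34.4067[EX]; j=2 S=113.2462 intr=0.0000 cont=12.9990 V=12.9990[hold]; j=3 S=163.1574 intr=0.0000 cont=2.2997 V=2.2997[hold]; j=4 S=235.0660 intr=0.0000 cont=0.0000 V=0.0000[hold]; j=5 S=338.6669 intr=0.0000 cont=0.0000 V=0.0000[hold]
k=4: j=0 S=65.4861 intr=47.5239 cont=45.7604 V=47.5239[EX]; j=1 S=94.3479 intr=18.6621 cont=23.4208 V=23.4208[hold]; j=2 S=135.9300 intr=0.0000 cont=7.5830 V=7.5830[hold]; j=3 S=195.8386 intr=0.0000 cont=1.1444 V=1.1444[hold]; j=4 S=282.1508 intr=0.0000 cont=0.0000 V=0.0000[hold]
k=3: j=0 S=78.6033 intr=34.4067 cont=34.9986 V=34.9986[hold]; j=1 S=113.2462 intr=0.0000 cont=15.3294 V=15.3294[hold]; j=2 S=163.1574 intr=0.0000 cont=4.3281 V=4.3281[hold]; j=3 S=235.0660 intr=0.0000 cont=0.5695 V=0.5695[hold]
k=2: j=0 S=94.3479 intr=18.6621 cont=24.8447 V=24.8447[hold]; j=1 S=135.9300 intr=0.0000 cont=9.7256 V=9.7256[hold]; j=2 S=195.8386 intr=0.0000 cont=2.4297 V=2.4297[hold]
k=1: j=0 S=113.2462 intr=0.0000 cont=17.0763 V=17.0763[hold]; j=1 S=163.1574 intr=0.0000 cont=6.0171 V=6.0171[hold]
k=0: j=0 S=135.9300 intr=0.0000 cont=11.4134 V=11.4134[hold]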